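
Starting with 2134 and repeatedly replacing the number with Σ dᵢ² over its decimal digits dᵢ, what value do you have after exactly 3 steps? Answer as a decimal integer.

2134 → 2² + 1² + 3² + 4² = 4 + 1 + 9 + 16 = 30
30 → 3² + 0² = 9 + 0 = 9
9 → 9² = 81

81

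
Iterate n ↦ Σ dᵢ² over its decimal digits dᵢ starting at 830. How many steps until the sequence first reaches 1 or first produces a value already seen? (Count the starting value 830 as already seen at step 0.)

10

830 → 73
73 → 58
58 → 89
89 → 145
145 → 42
42 → 20
20 → 4
4 → 16
16 → 37
37 → 58  — 58 repeats.
That took 10 steps.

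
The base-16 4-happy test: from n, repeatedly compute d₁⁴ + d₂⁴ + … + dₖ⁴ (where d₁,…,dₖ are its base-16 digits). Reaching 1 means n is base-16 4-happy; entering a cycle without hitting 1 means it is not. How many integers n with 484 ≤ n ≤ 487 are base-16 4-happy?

484: 484 → 38673 → 8964 → 353 → 1298 → 642 → 4128 → 17 → 2 → 16 → 1  (reaches 1)
485: 485 → 39042 → 14769 → 21284 → 978 → 28658 → 102562 → 16578 → 21008 → 642 → 4128 → 17 → 2 → 16 → 1  (reaches 1)
486: 486 → 39713 → 21219 → 39138 → 49089 → 86003 → 101588 → 53650 → 35139 → 10994 → 60657 → 109778 → 59314 → 55474 → 47314 → 47314  (repeats 47314)
487: 487 → 40818 → 59603 → 71154 → 51268 → 25344 → 1377 → 1922 → 6513 → 8964 → 353 → 1298 → 642 → 4128 → 17 → 2 → 16 → 1  (reaches 1)
base-16 4-happy: 484, 485, 487

3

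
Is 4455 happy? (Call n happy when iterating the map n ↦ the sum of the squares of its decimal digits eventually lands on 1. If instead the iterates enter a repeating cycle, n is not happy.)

happy

4455 → 4² + 4² + 5² + 5² = 82
82 → 8² + 2² = 68
68 → 6² + 8² = 100
100 → 1² + 0² + 0² = 1  — reached 1.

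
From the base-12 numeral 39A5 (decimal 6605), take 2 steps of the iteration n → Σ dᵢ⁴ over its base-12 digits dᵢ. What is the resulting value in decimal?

45843

6605 = (3,9,10,5)_12 → 3⁴ + 9⁴ + 10⁴ + 5⁴ = 81 + 6561 + 10000 + 625 = 17267
17267 = (9,11,10,11)_12 → 9⁴ + 11⁴ + 10⁴ + 11⁴ = 6561 + 14641 + 10000 + 14641 = 45843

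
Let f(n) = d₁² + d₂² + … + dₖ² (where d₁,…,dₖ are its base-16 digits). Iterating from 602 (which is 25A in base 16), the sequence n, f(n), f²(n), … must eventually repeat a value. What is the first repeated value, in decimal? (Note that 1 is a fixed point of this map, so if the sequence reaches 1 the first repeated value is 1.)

602 = (2,5,10)_16 → 2² + 5² + 10² = 4 + 25 + 100 = 129
129 = (8,1)_16 → 8² + 1² = 64 + 1 = 65
65 = (4,1)_16 → 4² + 1² = 16 + 1 = 17
17 = (1,1)_16 → 1² + 1² = 1 + 1 = 2
2 = (2)_16 → 2² = 4
4 = (4)_16 → 4² = 16
16 = (1,0)_16 → 1² + 0² = 1 + 0 = 1  — reached the fixed point 1.
1 → 1, so 1 is the first repeated value.

1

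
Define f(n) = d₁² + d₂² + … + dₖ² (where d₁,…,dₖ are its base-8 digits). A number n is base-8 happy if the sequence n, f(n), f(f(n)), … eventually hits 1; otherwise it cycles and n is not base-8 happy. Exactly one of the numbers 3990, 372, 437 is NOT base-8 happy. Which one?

3990

3990: 3990 → 125 → 75 → 11 → 10 → 5 → 25 → 10  — repeats 10 (not base-8 happy)
372: 372 → 77 → 27 → 18 → 8 → 1  — reaches 1 (base-8 happy)
437: 437 → 97 → 18 → 8 → 1  — reaches 1 (base-8 happy)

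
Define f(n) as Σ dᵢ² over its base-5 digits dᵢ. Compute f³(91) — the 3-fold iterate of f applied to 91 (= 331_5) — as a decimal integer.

91 = (3,3,1)_5 → 19
19 = (3,4)_5 → 25
25 = (1,0,0)_5 → 1

1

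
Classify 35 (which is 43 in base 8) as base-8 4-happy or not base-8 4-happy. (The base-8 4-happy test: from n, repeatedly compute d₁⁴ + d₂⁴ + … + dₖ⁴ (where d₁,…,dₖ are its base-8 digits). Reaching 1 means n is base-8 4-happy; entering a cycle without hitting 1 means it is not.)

not base-8 4-happy

35 = (4,3)_8 → 4⁴ + 3⁴ = 256 + 81 = 337
337 = (5,2,1)_8 → 5⁴ + 2⁴ + 1⁴ = 625 + 16 + 1 = 642
642 = (1,2,0,2)_8 → 1⁴ + 2⁴ + 0⁴ + 2⁴ = 1 + 16 + 0 + 16 = 33
33 = (4,1)_8 → 4⁴ + 1⁴ = 256 + 1 = 257
257 = (4,0,1)_8 → 4⁴ + 0⁴ + 1⁴ = 256 + 0 + 1 = 257  — 257 already seen; the sequence cycles without reaching 1.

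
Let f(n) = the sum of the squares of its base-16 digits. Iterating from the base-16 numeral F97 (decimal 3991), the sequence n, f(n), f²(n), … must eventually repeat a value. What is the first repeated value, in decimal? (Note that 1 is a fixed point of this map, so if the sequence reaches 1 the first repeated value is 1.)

3991 = (15,9,7)_16 → 15² + 9² + 7² = 355
355 = (1,6,3)_16 → 1² + 6² + 3² = 46
46 = (2,14)_16 → 2² + 14² = 200
200 = (12,8)_16 → 12² + 8² = 208
208 = (13,0)_16 → 13² + 0² = 169
169 = (10,9)_16 → 10² + 9² = 181
181 = (11,5)_16 → 11² + 5² = 146
146 = (9,2)_16 → 9² + 2² = 85
85 = (5,5)_16 → 5² + 5² = 50
50 = (3,2)_16 → 3² + 2² = 13
13 = (13)_16 → 13² = 169  — 169 already appeared earlier.

169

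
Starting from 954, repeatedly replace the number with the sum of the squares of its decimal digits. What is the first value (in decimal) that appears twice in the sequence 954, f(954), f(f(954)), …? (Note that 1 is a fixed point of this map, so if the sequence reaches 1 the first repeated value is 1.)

954 → 9² + 5² + 4² = 122
122 → 1² + 2² + 2² = 9
9 → 9² = 81
81 → 8² + 1² = 65
65 → 6² + 5² = 61
61 → 6² + 1² = 37
37 → 3² + 7² = 58
58 → 5² + 8² = 89
89 → 8² + 9² = 145
145 → 1² + 4² + 5² = 42
42 → 4² + 2² = 20
20 → 2² + 0² = 4
4 → 4² = 16
16 → 1² + 6² = 37  — 37 already appeared earlier.

37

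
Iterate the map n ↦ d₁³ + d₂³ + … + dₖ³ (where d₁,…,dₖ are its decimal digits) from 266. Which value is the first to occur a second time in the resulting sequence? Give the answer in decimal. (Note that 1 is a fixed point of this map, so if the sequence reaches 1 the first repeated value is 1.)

266 → 440
440 → 128
128 → 521
521 → 134
134 → 92
92 → 737
737 → 713
713 → 371
371 → 371  — 371 already appeared earlier.

371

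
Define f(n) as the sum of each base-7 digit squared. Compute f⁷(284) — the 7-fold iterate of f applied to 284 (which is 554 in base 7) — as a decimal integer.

4

284 = (5,5,4)_7 → 5² + 5² + 4² = 25 + 25 + 16 = 66
66 = (1,2,3)_7 → 1² + 2² + 3² = 1 + 4 + 9 = 14
14 = (2,0)_7 → 2² + 0² = 4 + 0 = 4
4 = (4)_7 → 4² = 16
16 = (2,2)_7 → 2² + 2² = 4 + 4 = 8
8 = (1,1)_7 → 1² + 1² = 1 + 1 = 2
2 = (2)_7 → 2² = 4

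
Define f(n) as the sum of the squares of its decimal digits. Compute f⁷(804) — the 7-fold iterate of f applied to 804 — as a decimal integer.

804 → 8² + 0² + 4² = 80
80 → 8² + 0² = 64
64 → 6² + 4² = 52
52 → 5² + 2² = 29
29 → 2² + 9² = 85
85 → 8² + 5² = 89
89 → 8² + 9² = 145

145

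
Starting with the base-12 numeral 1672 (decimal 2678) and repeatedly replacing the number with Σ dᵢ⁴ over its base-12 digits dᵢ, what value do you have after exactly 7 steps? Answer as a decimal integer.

2678 = (1,6,7,2)_12 → 1⁴ + 6⁴ + 7⁴ + 2⁴ = 3714
3714 = (2,1,9,6)_12 → 2⁴ + 1⁴ + 9⁴ + 6⁴ = 7874
7874 = (4,6,8,2)_12 → 4⁴ + 6⁴ + 8⁴ + 2⁴ = 5664
5664 = (3,3,4,0)_12 → 3⁴ + 3⁴ + 4⁴ + 0⁴ = 418
418 = (2,10,10)_12 → 2⁴ + 10⁴ + 10⁴ = 20016
20016 = (11,7,0,0)_12 → 11⁴ + 7⁴ + 0⁴ + 0⁴ = 17042
17042 = (9,10,4,2)_12 → 9⁴ + 10⁴ + 4⁴ + 2⁴ = 16833

16833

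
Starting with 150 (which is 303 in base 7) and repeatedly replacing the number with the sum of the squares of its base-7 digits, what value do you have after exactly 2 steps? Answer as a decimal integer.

20

150 = (3,0,3)_7 → 3² + 0² + 3² = 18
18 = (2,4)_7 → 2² + 4² = 20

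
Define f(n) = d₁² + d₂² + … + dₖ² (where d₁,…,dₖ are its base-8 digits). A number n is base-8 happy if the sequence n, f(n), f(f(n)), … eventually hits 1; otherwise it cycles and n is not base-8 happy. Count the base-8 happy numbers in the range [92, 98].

92: 92 → 26 → 13 → 26  — not base-8 happy
93: 93 → 35 → 25 → 10 → 5 → 25  — not base-8 happy
94: 94 → 46 → 61 → 74 → 6 → 36 → 32 → 16 → 4 → 16  — not base-8 happy
95: 95 → 59 → 58 → 53 → 61 → 74 → 6 → 36 → 32 → 16 → 4 → 16  — not base-8 happy
96: 96 → 17 → 5 → 25 → 10 → 5  — not base-8 happy
97: 97 → 18 → 8 → 1  — base-8 happy
98: 98 → 21 → 29 → 34 → 20 → 20  — not base-8 happy
base-8 happy: 97

1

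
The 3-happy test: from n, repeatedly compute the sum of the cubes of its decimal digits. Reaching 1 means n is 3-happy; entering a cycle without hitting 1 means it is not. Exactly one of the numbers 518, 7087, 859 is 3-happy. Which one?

7087

518: 518 → 638 → 755 → 593 → 881 → 1025 → 134 → 92 → 737 → 713 → 371 → 371  — repeats 371 (not 3-happy)
7087: 7087 → 1198 → 1243 → 100 → 1  — reaches 1 (3-happy)
859: 859 → 1366 → 460 → 280 → 520 → 133 → 55 → 250 → 133  — repeats 133 (not 3-happy)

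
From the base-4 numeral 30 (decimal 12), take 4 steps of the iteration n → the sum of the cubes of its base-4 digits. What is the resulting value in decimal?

9

12 = (3,0)_4 → 3³ + 0³ = 27 + 0 = 27
27 = (1,2,3)_4 → 1³ + 2³ + 3³ = 1 + 8 + 27 = 36
36 = (2,1,0)_4 → 2³ + 1³ + 0³ = 8 + 1 + 0 = 9
9 = (2,1)_4 → 2³ + 1³ = 8 + 1 = 9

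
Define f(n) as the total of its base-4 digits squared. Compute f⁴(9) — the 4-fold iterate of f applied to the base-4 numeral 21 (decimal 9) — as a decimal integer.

9 = (2,1)_4 → 5
5 = (1,1)_4 → 2
2 = (2)_4 → 4
4 = (1,0)_4 → 1

1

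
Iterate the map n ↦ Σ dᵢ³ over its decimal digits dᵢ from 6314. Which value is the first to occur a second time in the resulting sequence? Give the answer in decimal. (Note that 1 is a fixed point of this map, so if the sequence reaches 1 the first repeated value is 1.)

371

6314 → 308
308 → 539
539 → 881
881 → 1025
1025 → 134
134 → 92
92 → 737
737 → 713
713 → 371
371 → 371  — 371 already appeared earlier.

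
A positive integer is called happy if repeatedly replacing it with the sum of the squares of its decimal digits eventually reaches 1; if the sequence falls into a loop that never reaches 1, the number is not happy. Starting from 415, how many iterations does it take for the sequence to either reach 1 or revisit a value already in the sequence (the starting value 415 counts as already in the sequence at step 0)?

9

415 → 4² + 1² + 5² = 42
42 → 4² + 2² = 20
20 → 2² + 0² = 4
4 → 4² = 16
16 → 1² + 6² = 37
37 → 3² + 7² = 58
58 → 5² + 8² = 89
89 → 8² + 9² = 145
145 → 1² + 4² + 5² = 42  — 42 repeats.
That took 9 steps.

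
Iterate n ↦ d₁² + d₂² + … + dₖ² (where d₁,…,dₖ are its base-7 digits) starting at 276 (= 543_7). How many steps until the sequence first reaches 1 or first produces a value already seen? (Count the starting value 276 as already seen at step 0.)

6

276 = (5,4,3)_7 → 5² + 4² + 3² = 25 + 16 + 9 = 50
50 = (1,0,1)_7 → 1² + 0² + 1² = 1 + 0 + 1 = 2
2 = (2)_7 → 2² = 4
4 = (4)_7 → 4² = 16
16 = (2,2)_7 → 2² + 2² = 4 + 4 = 8
8 = (1,1)_7 → 1² + 1² = 1 + 1 = 2  — 2 repeats.
That took 6 steps.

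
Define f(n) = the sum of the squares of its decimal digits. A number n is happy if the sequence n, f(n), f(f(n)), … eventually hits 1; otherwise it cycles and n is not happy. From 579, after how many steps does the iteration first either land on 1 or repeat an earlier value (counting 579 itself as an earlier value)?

579 → 5² + 7² + 9² = 155
155 → 1² + 5² + 5² = 51
51 → 5² + 1² = 26
26 → 2² + 6² = 40
40 → 4² + 0² = 16
16 → 1² + 6² = 37
37 → 3² + 7² = 58
58 → 5² + 8² = 89
89 → 8² + 9² = 145
145 → 1² + 4² + 5² = 42
42 → 4² + 2² = 20
20 → 2² + 0² = 4
4 → 4² = 16  — 16 repeats.
That took 13 steps.

13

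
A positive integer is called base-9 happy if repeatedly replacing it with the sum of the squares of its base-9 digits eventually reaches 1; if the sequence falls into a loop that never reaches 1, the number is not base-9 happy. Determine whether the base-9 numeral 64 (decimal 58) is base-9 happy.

not base-9 happy

58 = (6,4)_9 → 6² + 4² = 52
52 = (5,7)_9 → 5² + 7² = 74
74 = (8,2)_9 → 8² + 2² = 68
68 = (7,5)_9 → 7² + 5² = 74  — 74 already seen; the sequence cycles without reaching 1.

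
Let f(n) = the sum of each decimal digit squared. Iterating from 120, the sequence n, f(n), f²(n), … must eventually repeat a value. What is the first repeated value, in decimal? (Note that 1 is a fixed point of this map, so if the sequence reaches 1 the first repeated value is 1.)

89

120 → 1² + 2² + 0² = 5
5 → 5² = 25
25 → 2² + 5² = 29
29 → 2² + 9² = 85
85 → 8² + 5² = 89
89 → 8² + 9² = 145
145 → 1² + 4² + 5² = 42
42 → 4² + 2² = 20
20 → 2² + 0² = 4
4 → 4² = 16
16 → 1² + 6² = 37
37 → 3² + 7² = 58
58 → 5² + 8² = 89  — 89 already appeared earlier.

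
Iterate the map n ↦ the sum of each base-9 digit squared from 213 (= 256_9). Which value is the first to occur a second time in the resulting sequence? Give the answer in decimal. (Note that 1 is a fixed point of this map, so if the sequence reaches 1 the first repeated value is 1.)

65

213 = (2,5,6)_9 → 2² + 5² + 6² = 65
65 = (7,2)_9 → 7² + 2² = 53
53 = (5,8)_9 → 5² + 8² = 89
89 = (1,0,8)_9 → 1² + 0² + 8² = 65  — 65 already appeared earlier.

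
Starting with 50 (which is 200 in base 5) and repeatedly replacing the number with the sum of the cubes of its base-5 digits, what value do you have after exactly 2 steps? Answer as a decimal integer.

28

50 = (2,0,0)_5 → 2³ + 0³ + 0³ = 8
8 = (1,3)_5 → 1³ + 3³ = 28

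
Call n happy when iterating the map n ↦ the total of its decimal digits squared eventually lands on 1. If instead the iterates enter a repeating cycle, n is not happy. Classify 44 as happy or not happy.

happy

44 → 4² + 4² = 32
32 → 3² + 2² = 13
13 → 1² + 3² = 10
10 → 1² + 0² = 1  — reached 1.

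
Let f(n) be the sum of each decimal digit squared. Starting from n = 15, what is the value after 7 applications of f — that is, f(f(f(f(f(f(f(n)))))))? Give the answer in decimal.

15 → 26
26 → 40
40 → 16
16 → 37
37 → 58
58 → 89
89 → 145

145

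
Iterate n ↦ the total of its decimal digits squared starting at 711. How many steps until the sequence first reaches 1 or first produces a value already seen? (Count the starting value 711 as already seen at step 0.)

12

711 → 7² + 1² + 1² = 49 + 1 + 1 = 51
51 → 5² + 1² = 25 + 1 = 26
26 → 2² + 6² = 4 + 36 = 40
40 → 4² + 0² = 16 + 0 = 16
16 → 1² + 6² = 1 + 36 = 37
37 → 3² + 7² = 9 + 49 = 58
58 → 5² + 8² = 25 + 64 = 89
89 → 8² + 9² = 64 + 81 = 145
145 → 1² + 4² + 5² = 1 + 16 + 25 = 42
42 → 4² + 2² = 16 + 4 = 20
20 → 2² + 0² = 4 + 0 = 4
4 → 4² = 16  — 16 repeats.
That took 12 steps.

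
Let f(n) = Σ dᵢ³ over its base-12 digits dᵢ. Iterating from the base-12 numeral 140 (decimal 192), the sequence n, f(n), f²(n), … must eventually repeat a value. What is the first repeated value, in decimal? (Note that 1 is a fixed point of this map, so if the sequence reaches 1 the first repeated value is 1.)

192 = (1,4,0)_12 → 65
65 = (5,5)_12 → 250
250 = (1,8,10)_12 → 1513
1513 = (10,6,1)_12 → 1217
1217 = (8,5,5)_12 → 762
762 = (5,3,6)_12 → 368
368 = (2,6,8)_12 → 736
736 = (5,1,4)_12 → 190
190 = (1,3,10)_12 → 1028
1028 = (7,1,8)_12 → 856
856 = (5,11,4)_12 → 1520
1520 = (10,6,8)_12 → 1728
1728 = (1,0,0,0)_12 → 1  — reached the fixed point 1.
1 → 1, so 1 is the first repeated value.

1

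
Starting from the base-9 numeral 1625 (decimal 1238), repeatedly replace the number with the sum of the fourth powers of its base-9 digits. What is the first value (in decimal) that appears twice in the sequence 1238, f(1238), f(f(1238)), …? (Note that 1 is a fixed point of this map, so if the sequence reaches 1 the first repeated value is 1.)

4098

1238 = (1,6,2,5)_9 → 1⁴ + 6⁴ + 2⁴ + 5⁴ = 1 + 1296 + 16 + 625 = 1938
1938 = (2,5,8,3)_9 → 2⁴ + 5⁴ + 8⁴ + 3⁴ = 16 + 625 + 4096 + 81 = 4818
4818 = (6,5,4,3)_9 → 6⁴ + 5⁴ + 4⁴ + 3⁴ = 1296 + 625 + 256 + 81 = 2258
2258 = (3,0,7,8)_9 → 3⁴ + 0⁴ + 7⁴ + 8⁴ = 81 + 0 + 2401 + 4096 = 6578
6578 = (1,0,0,1,8)_9 → 1⁴ + 0⁴ + 0⁴ + 1⁴ + 8⁴ = 1 + 0 + 0 + 1 + 4096 = 4098
4098 = (5,5,5,3)_9 → 5⁴ + 5⁴ + 5⁴ + 3⁴ = 625 + 625 + 625 + 81 = 1956
1956 = (2,6,1,3)_9 → 2⁴ + 6⁴ + 1⁴ + 3⁴ = 16 + 1296 + 1 + 81 = 1394
1394 = (1,8,1,8)_9 → 1⁴ + 8⁴ + 1⁴ + 8⁴ = 1 + 4096 + 1 + 4096 = 8194
8194 = (1,2,2,1,4)_9 → 1⁴ + 2⁴ + 2⁴ + 1⁴ + 4⁴ = 1 + 16 + 16 + 1 + 256 = 290
290 = (3,5,2)_9 → 3⁴ + 5⁴ + 2⁴ = 81 + 625 + 16 = 722
722 = (8,8,2)_9 → 8⁴ + 8⁴ + 2⁴ = 4096 + 4096 + 16 = 8208
8208 = (1,2,2,3,0)_9 → 1⁴ + 2⁴ + 2⁴ + 3⁴ + 0⁴ = 1 + 16 + 16 + 81 + 0 = 114
114 = (1,3,6)_9 → 1⁴ + 3⁴ + 6⁴ = 1 + 81 + 1296 = 1378
1378 = (1,8,0,1)_9 → 1⁴ + 8⁴ + 0⁴ + 1⁴ = 1 + 4096 + 0 + 1 = 4098  — 4098 already appeared earlier.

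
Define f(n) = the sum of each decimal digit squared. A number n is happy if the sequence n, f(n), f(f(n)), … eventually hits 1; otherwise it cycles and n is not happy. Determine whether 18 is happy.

18 → 1² + 8² = 1 + 64 = 65
65 → 6² + 5² = 36 + 25 = 61
61 → 6² + 1² = 36 + 1 = 37
37 → 3² + 7² = 9 + 49 = 58
58 → 5² + 8² = 25 + 64 = 89
89 → 8² + 9² = 64 + 81 = 145
145 → 1² + 4² + 5² = 1 + 16 + 25 = 42
42 → 4² + 2² = 16 + 4 = 20
20 → 2² + 0² = 4 + 0 = 4
4 → 4² = 16
16 → 1² + 6² = 1 + 36 = 37  — 37 already seen; the sequence cycles without reaching 1.

not happy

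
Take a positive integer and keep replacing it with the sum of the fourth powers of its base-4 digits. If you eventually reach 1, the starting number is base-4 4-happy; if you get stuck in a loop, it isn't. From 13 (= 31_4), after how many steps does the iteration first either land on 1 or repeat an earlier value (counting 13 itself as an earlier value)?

6

13 = (3,1)_4 → 3⁴ + 1⁴ = 82
82 = (1,1,0,2)_4 → 1⁴ + 1⁴ + 0⁴ + 2⁴ = 18
18 = (1,0,2)_4 → 1⁴ + 0⁴ + 2⁴ = 17
17 = (1,0,1)_4 → 1⁴ + 0⁴ + 1⁴ = 2
2 = (2)_4 → 2⁴ = 16
16 = (1,0,0)_4 → 1⁴ + 0⁴ + 0⁴ = 1  — reached 1.
That took 6 steps.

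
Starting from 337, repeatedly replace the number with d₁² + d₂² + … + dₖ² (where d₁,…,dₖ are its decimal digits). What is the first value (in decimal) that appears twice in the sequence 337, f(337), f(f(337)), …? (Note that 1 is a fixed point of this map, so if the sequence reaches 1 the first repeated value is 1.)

337 → 3² + 3² + 7² = 9 + 9 + 49 = 67
67 → 6² + 7² = 36 + 49 = 85
85 → 8² + 5² = 64 + 25 = 89
89 → 8² + 9² = 64 + 81 = 145
145 → 1² + 4² + 5² = 1 + 16 + 25 = 42
42 → 4² + 2² = 16 + 4 = 20
20 → 2² + 0² = 4 + 0 = 4
4 → 4² = 16
16 → 1² + 6² = 1 + 36 = 37
37 → 3² + 7² = 9 + 49 = 58
58 → 5² + 8² = 25 + 64 = 89  — 89 already appeared earlier.

89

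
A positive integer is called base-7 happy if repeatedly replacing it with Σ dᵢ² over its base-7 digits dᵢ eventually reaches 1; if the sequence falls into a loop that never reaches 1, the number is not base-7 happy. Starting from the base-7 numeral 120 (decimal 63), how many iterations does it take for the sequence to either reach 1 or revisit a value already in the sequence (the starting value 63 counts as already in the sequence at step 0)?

63 = (1,2,0)_7 → 5
5 = (5)_7 → 25
25 = (3,4)_7 → 25  — 25 repeats.
That took 3 steps.

3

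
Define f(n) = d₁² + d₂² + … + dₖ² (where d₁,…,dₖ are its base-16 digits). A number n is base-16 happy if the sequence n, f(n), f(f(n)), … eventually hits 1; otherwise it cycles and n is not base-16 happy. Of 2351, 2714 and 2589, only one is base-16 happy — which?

2714

2351: 2351 → 310 → 46 → 200 → 208 → 169 → 181 → 146 → 85 → 50 → 13 → 169  — repeats 169 (not base-16 happy)
2714: 2714 → 281 → 83 → 34 → 8 → 64 → 16 → 1  — reaches 1 (base-16 happy)
2589: 2589 → 270 → 197 → 169 → 181 → 146 → 85 → 50 → 13 → 169  — repeats 169 (not base-16 happy)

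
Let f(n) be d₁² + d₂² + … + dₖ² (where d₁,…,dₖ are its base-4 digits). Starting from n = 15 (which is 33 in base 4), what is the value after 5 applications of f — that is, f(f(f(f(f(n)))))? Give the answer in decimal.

15 = (3,3)_4 → 3² + 3² = 18
18 = (1,0,2)_4 → 1² + 0² + 2² = 5
5 = (1,1)_4 → 1² + 1² = 2
2 = (2)_4 → 2² = 4
4 = (1,0)_4 → 1² + 0² = 1

1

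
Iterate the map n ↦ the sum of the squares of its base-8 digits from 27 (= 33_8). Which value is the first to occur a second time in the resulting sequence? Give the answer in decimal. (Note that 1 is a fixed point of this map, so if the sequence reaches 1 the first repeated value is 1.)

27 = (3,3)_8 → 3² + 3² = 9 + 9 = 18
18 = (2,2)_8 → 2² + 2² = 4 + 4 = 8
8 = (1,0)_8 → 1² + 0² = 1 + 0 = 1  — reached the fixed point 1.
1 → 1, so 1 is the first repeated value.

1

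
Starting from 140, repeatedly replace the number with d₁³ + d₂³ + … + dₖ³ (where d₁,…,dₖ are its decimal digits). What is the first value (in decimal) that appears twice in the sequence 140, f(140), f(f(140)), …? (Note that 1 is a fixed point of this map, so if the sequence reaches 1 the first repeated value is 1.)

140 → 1³ + 4³ + 0³ = 65
65 → 6³ + 5³ = 341
341 → 3³ + 4³ + 1³ = 92
92 → 9³ + 2³ = 737
737 → 7³ + 3³ + 7³ = 713
713 → 7³ + 1³ + 3³ = 371
371 → 3³ + 7³ + 1³ = 371  — 371 already appeared earlier.

371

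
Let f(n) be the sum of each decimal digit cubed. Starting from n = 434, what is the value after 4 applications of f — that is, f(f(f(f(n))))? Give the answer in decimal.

92

434 → 4³ + 3³ + 4³ = 64 + 27 + 64 = 155
155 → 1³ + 5³ + 5³ = 1 + 125 + 125 = 251
251 → 2³ + 5³ + 1³ = 8 + 125 + 1 = 134
134 → 1³ + 3³ + 4³ = 1 + 27 + 64 = 92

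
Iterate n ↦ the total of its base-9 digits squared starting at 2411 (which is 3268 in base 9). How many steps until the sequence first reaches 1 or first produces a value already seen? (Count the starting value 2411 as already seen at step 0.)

7

2411 = (3,2,6,8)_9 → 3² + 2² + 6² + 8² = 113
113 = (1,3,5)_9 → 1² + 3² + 5² = 35
35 = (3,8)_9 → 3² + 8² = 73
73 = (8,1)_9 → 8² + 1² = 65
65 = (7,2)_9 → 7² + 2² = 53
53 = (5,8)_9 → 5² + 8² = 89
89 = (1,0,8)_9 → 1² + 0² + 8² = 65  — 65 repeats.
That took 7 steps.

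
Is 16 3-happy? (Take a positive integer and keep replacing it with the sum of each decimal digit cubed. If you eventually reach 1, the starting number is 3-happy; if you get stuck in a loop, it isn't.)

not 3-happy

16 → 1³ + 6³ = 1 + 216 = 217
217 → 2³ + 1³ + 7³ = 8 + 1 + 343 = 352
352 → 3³ + 5³ + 2³ = 27 + 125 + 8 = 160
160 → 1³ + 6³ + 0³ = 1 + 216 + 0 = 217  — 217 already seen; the sequence cycles without reaching 1.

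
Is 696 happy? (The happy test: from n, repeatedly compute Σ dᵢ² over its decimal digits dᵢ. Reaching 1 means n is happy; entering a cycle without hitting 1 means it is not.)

not happy

696 → 6² + 9² + 6² = 36 + 81 + 36 = 153
153 → 1² + 5² + 3² = 1 + 25 + 9 = 35
35 → 3² + 5² = 9 + 25 = 34
34 → 3² + 4² = 9 + 16 = 25
25 → 2² + 5² = 4 + 25 = 29
29 → 2² + 9² = 4 + 81 = 85
85 → 8² + 5² = 64 + 25 = 89
89 → 8² + 9² = 64 + 81 = 145
145 → 1² + 4² + 5² = 1 + 16 + 25 = 42
42 → 4² + 2² = 16 + 4 = 20
20 → 2² + 0² = 4 + 0 = 4
4 → 4² = 16
16 → 1² + 6² = 1 + 36 = 37
37 → 3² + 7² = 9 + 49 = 58
58 → 5² + 8² = 25 + 64 = 89  — 89 already seen; the sequence cycles without reaching 1.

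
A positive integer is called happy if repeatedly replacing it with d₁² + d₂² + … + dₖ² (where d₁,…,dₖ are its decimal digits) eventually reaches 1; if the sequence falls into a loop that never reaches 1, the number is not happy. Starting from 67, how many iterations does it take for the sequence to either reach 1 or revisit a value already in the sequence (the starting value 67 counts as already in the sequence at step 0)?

10

67 → 6² + 7² = 36 + 49 = 85
85 → 8² + 5² = 64 + 25 = 89
89 → 8² + 9² = 64 + 81 = 145
145 → 1² + 4² + 5² = 1 + 16 + 25 = 42
42 → 4² + 2² = 16 + 4 = 20
20 → 2² + 0² = 4 + 0 = 4
4 → 4² = 16
16 → 1² + 6² = 1 + 36 = 37
37 → 3² + 7² = 9 + 49 = 58
58 → 5² + 8² = 25 + 64 = 89  — 89 repeats.
That took 10 steps.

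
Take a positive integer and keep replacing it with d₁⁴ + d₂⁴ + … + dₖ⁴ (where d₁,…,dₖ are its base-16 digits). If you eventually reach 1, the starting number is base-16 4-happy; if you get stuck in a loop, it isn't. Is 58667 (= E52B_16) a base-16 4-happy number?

base-16 4-happy

58667 = (14,5,2,11)_16 → 14⁴ + 5⁴ + 2⁴ + 11⁴ = 53698
53698 = (13,1,12,2)_16 → 13⁴ + 1⁴ + 12⁴ + 2⁴ = 49314
49314 = (12,0,10,2)_16 → 12⁴ + 0⁴ + 10⁴ + 2⁴ = 30752
30752 = (7,8,2,0)_16 → 7⁴ + 8⁴ + 2⁴ + 0⁴ = 6513
6513 = (1,9,7,1)_16 → 1⁴ + 9⁴ + 7⁴ + 1⁴ = 8964
8964 = (2,3,0,4)_16 → 2⁴ + 3⁴ + 0⁴ + 4⁴ = 353
353 = (1,6,1)_16 → 1⁴ + 6⁴ + 1⁴ = 1298
1298 = (5,1,2)_16 → 5⁴ + 1⁴ + 2⁴ = 642
642 = (2,8,2)_16 → 2⁴ + 8⁴ + 2⁴ = 4128
4128 = (1,0,2,0)_16 → 1⁴ + 0⁴ + 2⁴ + 0⁴ = 17
17 = (1,1)_16 → 1⁴ + 1⁴ = 2
2 = (2)_16 → 2⁴ = 16
16 = (1,0)_16 → 1⁴ + 0⁴ = 1  — reached 1.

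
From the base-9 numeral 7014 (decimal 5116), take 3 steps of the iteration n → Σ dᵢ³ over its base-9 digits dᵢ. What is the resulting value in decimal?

5116 = (7,0,1,4)_9 → 7³ + 0³ + 1³ + 4³ = 408
408 = (5,0,3)_9 → 5³ + 0³ + 3³ = 152
152 = (1,7,8)_9 → 1³ + 7³ + 8³ = 856

856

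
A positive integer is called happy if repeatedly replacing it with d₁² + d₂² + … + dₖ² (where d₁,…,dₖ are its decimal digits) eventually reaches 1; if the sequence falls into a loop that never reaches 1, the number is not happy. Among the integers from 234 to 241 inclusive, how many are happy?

234: 234 → 29 → 85 → 89 → 145 → 42 → 20 → 4 → 16 → 37 → 58 → 89  (repeats 89)
235: 235 → 38 → 73 → 58 → 89 → 145 → 42 → 20 → 4 → 16 → 37 → 58  (repeats 58)
236: 236 → 49 → 97 → 130 → 10 → 1  (reaches 1)
237: 237 → 62 → 40 → 16 → 37 → 58 → 89 → 145 → 42 → 20 → 4 → 16  (repeats 16)
238: 238 → 77 → 98 → 145 → 42 → 20 → 4 → 16 → 37 → 58 → 89 → 145  (repeats 145)
239: 239 → 94 → 97 → 130 → 10 → 1  (reaches 1)
240: 240 → 20 → 4 → 16 → 37 → 58 → 89 → 145 → 42 → 20  (repeats 20)
241: 241 → 21 → 5 → 25 → 29 → 85 → 89 → 145 → 42 → 20 → 4 → 16 → 37 → 58 → 89  (repeats 89)
happy: 236, 239

2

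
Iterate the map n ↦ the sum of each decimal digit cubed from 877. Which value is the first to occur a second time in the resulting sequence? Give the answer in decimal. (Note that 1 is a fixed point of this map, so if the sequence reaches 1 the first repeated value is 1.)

877 → 8³ + 7³ + 7³ = 1198
1198 → 1³ + 1³ + 9³ + 8³ = 1243
1243 → 1³ + 2³ + 4³ + 3³ = 100
100 → 1³ + 0³ + 0³ = 1  — reached the fixed point 1.
1 → 1, so 1 is the first repeated value.

1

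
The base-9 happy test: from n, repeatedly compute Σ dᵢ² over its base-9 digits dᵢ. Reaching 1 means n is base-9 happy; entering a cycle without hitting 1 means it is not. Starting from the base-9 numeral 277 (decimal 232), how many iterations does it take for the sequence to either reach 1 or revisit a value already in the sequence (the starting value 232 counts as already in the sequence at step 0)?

6

232 = (2,7,7)_9 → 2² + 7² + 7² = 4 + 49 + 49 = 102
102 = (1,2,3)_9 → 1² + 2² + 3² = 1 + 4 + 9 = 14
14 = (1,5)_9 → 1² + 5² = 1 + 25 = 26
26 = (2,8)_9 → 2² + 8² = 4 + 64 = 68
68 = (7,5)_9 → 7² + 5² = 49 + 25 = 74
74 = (8,2)_9 → 8² + 2² = 64 + 4 = 68  — 68 repeats.
That took 6 steps.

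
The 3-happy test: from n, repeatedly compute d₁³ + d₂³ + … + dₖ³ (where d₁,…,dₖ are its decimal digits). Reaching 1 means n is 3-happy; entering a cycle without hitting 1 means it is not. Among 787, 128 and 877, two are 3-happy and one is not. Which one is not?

128

787: 787 → 1198 → 1243 → 100 → 1  — reaches 1 (3-happy)
128: 128 → 521 → 134 → 92 → 737 → 713 → 371 → 371  — repeats 371 (not 3-happy)
877: 877 → 1198 → 1243 → 100 → 1  — reaches 1 (3-happy)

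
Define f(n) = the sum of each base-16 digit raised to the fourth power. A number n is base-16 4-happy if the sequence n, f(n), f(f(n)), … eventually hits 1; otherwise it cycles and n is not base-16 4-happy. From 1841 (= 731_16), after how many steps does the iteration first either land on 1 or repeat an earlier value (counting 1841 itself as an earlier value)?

1841 = (7,3,1)_16 → 7⁴ + 3⁴ + 1⁴ = 2401 + 81 + 1 = 2483
2483 = (9,11,3)_16 → 9⁴ + 11⁴ + 3⁴ = 6561 + 14641 + 81 = 21283
21283 = (5,3,2,3)_16 → 5⁴ + 3⁴ + 2⁴ + 3⁴ = 625 + 81 + 16 + 81 = 803
803 = (3,2,3)_16 → 3⁴ + 2⁴ + 3⁴ = 81 + 16 + 81 = 178
178 = (11,2)_16 → 11⁴ + 2⁴ = 14641 + 16 = 14657
14657 = (3,9,4,1)_16 → 3⁴ + 9⁴ + 4⁴ + 1⁴ = 81 + 6561 + 256 + 1 = 6899
6899 = (1,10,15,3)_16 → 1⁴ + 10⁴ + 15⁴ + 3⁴ = 1 + 10000 + 50625 + 81 = 60707
60707 = (14,13,2,3)_16 → 14⁴ + 13⁴ + 2⁴ + 3⁴ = 38416 + 28561 + 16 + 81 = 67074
67074 = (1,0,6,0,2)_16 → 1⁴ + 0⁴ + 6⁴ + 0⁴ + 2⁴ = 1 + 0 + 1296 + 0 + 16 = 1313
1313 = (5,2,1)_16 → 5⁴ + 2⁴ + 1⁴ = 625 + 16 + 1 = 642
642 = (2,8,2)_16 → 2⁴ + 8⁴ + 2⁴ = 16 + 4096 + 16 = 4128
4128 = (1,0,2,0)_16 → 1⁴ + 0⁴ + 2⁴ + 0⁴ = 1 + 0 + 16 + 0 = 17
17 = (1,1)_16 → 1⁴ + 1⁴ = 1 + 1 = 2
2 = (2)_16 → 2⁴ = 16
16 = (1,0)_16 → 1⁴ + 0⁴ = 1 + 0 = 1  — reached 1.
That took 15 steps.

15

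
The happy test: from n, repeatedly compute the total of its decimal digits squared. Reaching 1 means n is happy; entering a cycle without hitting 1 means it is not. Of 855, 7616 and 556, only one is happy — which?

855: 855 → 114 → 18 → 65 → 61 → 37 → 58 → 89 → 145 → 42 → 20 → 4 → 16 → 37  — repeats 37 (not happy)
7616: 7616 → 122 → 9 → 81 → 65 → 61 → 37 → 58 → 89 → 145 → 42 → 20 → 4 → 16 → 37  — repeats 37 (not happy)
556: 556 → 86 → 100 → 1  — reaches 1 (happy)

556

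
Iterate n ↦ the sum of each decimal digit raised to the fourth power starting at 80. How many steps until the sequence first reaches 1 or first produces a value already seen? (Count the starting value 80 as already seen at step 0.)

80 → 8⁴ + 0⁴ = 4096 + 0 = 4096
4096 → 4⁴ + 0⁴ + 9⁴ + 6⁴ = 256 + 0 + 6561 + 1296 = 8113
8113 → 8⁴ + 1⁴ + 1⁴ + 3⁴ = 4096 + 1 + 1 + 81 = 4179
4179 → 4⁴ + 1⁴ + 7⁴ + 9⁴ = 256 + 1 + 2401 + 6561 = 9219
9219 → 9⁴ + 2⁴ + 1⁴ + 9⁴ = 6561 + 16 + 1 + 6561 = 13139
13139 → 1⁴ + 3⁴ + 1⁴ + 3⁴ + 9⁴ = 1 + 81 + 1 + 81 + 6561 = 6725
6725 → 6⁴ + 7⁴ + 2⁴ + 5⁴ = 1296 + 2401 + 16 + 625 = 4338
4338 → 4⁴ + 3⁴ + 3⁴ + 8⁴ = 256 + 81 + 81 + 4096 = 4514
4514 → 4⁴ + 5⁴ + 1⁴ + 4⁴ = 256 + 625 + 1 + 256 = 1138
1138 → 1⁴ + 1⁴ + 3⁴ + 8⁴ = 1 + 1 + 81 + 4096 = 4179  — 4179 repeats.
That took 10 steps.

10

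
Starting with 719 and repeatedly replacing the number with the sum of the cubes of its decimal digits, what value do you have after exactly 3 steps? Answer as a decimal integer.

719 → 1073
1073 → 371
371 → 371

371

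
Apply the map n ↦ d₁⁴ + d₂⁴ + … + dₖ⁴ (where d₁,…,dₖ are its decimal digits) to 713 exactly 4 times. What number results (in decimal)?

713 → 2483
2483 → 4449
4449 → 7329
7329 → 9059

9059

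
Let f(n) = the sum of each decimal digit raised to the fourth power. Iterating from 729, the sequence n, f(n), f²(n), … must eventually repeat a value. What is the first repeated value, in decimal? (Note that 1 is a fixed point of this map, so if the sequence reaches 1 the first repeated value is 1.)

729 → 7⁴ + 2⁴ + 9⁴ = 2401 + 16 + 6561 = 8978
8978 → 8⁴ + 9⁴ + 7⁴ + 8⁴ = 4096 + 6561 + 2401 + 4096 = 17154
17154 → 1⁴ + 7⁴ + 1⁴ + 5⁴ + 4⁴ = 1 + 2401 + 1 + 625 + 256 = 3284
3284 → 3⁴ + 2⁴ + 8⁴ + 4⁴ = 81 + 16 + 4096 + 256 = 4449
4449 → 4⁴ + 4⁴ + 4⁴ + 9⁴ = 256 + 256 + 256 + 6561 = 7329
7329 → 7⁴ + 3⁴ + 2⁴ + 9⁴ = 2401 + 81 + 16 + 6561 = 9059
9059 → 9⁴ + 0⁴ + 5⁴ + 9⁴ = 6561 + 0 + 625 + 6561 = 13747
13747 → 1⁴ + 3⁴ + 7⁴ + 4⁴ + 7⁴ = 1 + 81 + 2401 + 256 + 2401 = 5140
5140 → 5⁴ + 1⁴ + 4⁴ + 0⁴ = 625 + 1 + 256 + 0 = 882
882 → 8⁴ + 8⁴ + 2⁴ = 4096 + 4096 + 16 = 8208
8208 → 8⁴ + 2⁴ + 0⁴ + 8⁴ = 4096 + 16 + 0 + 4096 = 8208  — 8208 already appeared earlier.

8208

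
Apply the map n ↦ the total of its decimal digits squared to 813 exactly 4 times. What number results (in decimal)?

813 → 8² + 1² + 3² = 74
74 → 7² + 4² = 65
65 → 6² + 5² = 61
61 → 6² + 1² = 37

37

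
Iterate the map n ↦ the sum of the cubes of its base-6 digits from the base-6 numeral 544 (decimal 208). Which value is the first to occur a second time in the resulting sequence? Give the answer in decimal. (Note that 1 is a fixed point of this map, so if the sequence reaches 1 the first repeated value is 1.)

208 = (5,4,4)_6 → 5³ + 4³ + 4³ = 253
253 = (1,1,0,1)_6 → 1³ + 1³ + 0³ + 1³ = 3
3 = (3)_6 → 3³ = 27
27 = (4,3)_6 → 4³ + 3³ = 91
91 = (2,3,1)_6 → 2³ + 3³ + 1³ = 36
36 = (1,0,0)_6 → 1³ + 0³ + 0³ = 1  — reached the fixed point 1.
1 → 1, so 1 is the first repeated value.

1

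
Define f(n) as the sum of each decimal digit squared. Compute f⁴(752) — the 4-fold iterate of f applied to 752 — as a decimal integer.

752 → 7² + 5² + 2² = 78
78 → 7² + 8² = 113
113 → 1² + 1² + 3² = 11
11 → 1² + 1² = 2

2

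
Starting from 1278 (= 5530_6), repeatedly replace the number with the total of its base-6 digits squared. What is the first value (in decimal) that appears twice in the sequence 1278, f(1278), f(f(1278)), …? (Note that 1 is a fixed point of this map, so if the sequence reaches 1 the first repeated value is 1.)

1278 = (5,5,3,0)_6 → 5² + 5² + 3² + 0² = 59
59 = (1,3,5)_6 → 1² + 3² + 5² = 35
35 = (5,5)_6 → 5² + 5² = 50
50 = (1,2,2)_6 → 1² + 2² + 2² = 9
9 = (1,3)_6 → 1² + 3² = 10
10 = (1,4)_6 → 1² + 4² = 17
17 = (2,5)_6 → 2² + 5² = 29
29 = (4,5)_6 → 4² + 5² = 41
41 = (1,0,5)_6 → 1² + 0² + 5² = 26
26 = (4,2)_6 → 4² + 2² = 20
20 = (3,2)_6 → 3² + 2² = 13
13 = (2,1)_6 → 2² + 1² = 5
5 = (5)_6 → 5² = 25
25 = (4,1)_6 → 4² + 1² = 17  — 17 already appeared earlier.

17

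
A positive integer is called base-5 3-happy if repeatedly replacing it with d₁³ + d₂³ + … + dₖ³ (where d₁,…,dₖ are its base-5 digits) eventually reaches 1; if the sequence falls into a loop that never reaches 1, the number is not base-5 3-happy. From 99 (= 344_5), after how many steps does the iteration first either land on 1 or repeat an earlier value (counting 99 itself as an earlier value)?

99 = (3,4,4)_5 → 3³ + 4³ + 4³ = 27 + 64 + 64 = 155
155 = (1,1,1,0)_5 → 1³ + 1³ + 1³ + 0³ = 1 + 1 + 1 + 0 = 3
3 = (3)_5 → 3³ = 27
27 = (1,0,2)_5 → 1³ + 0³ + 2³ = 1 + 0 + 8 = 9
9 = (1,4)_5 → 1³ + 4³ = 1 + 64 = 65
65 = (2,3,0)_5 → 2³ + 3³ + 0³ = 8 + 27 + 0 = 35
35 = (1,2,0)_5 → 1³ + 2³ + 0³ = 1 + 8 + 0 = 9  — 9 repeats.
That took 7 steps.

7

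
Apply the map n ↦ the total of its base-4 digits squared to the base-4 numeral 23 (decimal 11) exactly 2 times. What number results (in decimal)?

11 = (2,3)_4 → 2² + 3² = 13
13 = (3,1)_4 → 3² + 1² = 10

10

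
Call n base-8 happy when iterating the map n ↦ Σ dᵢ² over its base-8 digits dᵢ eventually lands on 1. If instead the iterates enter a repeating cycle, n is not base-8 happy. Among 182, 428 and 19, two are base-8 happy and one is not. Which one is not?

19

182: 182 → 76 → 18 → 8 → 1  — reaches 1 (base-8 happy)
428: 428 → 77 → 27 → 18 → 8 → 1  — reaches 1 (base-8 happy)
19: 19 → 13 → 26 → 13  — repeats 13 (not base-8 happy)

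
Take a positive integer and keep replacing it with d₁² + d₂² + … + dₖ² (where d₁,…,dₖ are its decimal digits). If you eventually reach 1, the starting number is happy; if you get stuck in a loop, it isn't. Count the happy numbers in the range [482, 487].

1

482: 482 → 84 → 80 → 64 → 52 → 29 → 85 → 89 → 145 → 42 → 20 → 4 → 16 → 37 → 58 → 89  (repeats 89)
483: 483 → 89 → 145 → 42 → 20 → 4 → 16 → 37 → 58 → 89  (repeats 89)
484: 484 → 96 → 117 → 51 → 26 → 40 → 16 → 37 → 58 → 89 → 145 → 42 → 20 → 4 → 16  (repeats 16)
485: 485 → 105 → 26 → 40 → 16 → 37 → 58 → 89 → 145 → 42 → 20 → 4 → 16  (repeats 16)
486: 486 → 116 → 38 → 73 → 58 → 89 → 145 → 42 → 20 → 4 → 16 → 37 → 58  (repeats 58)
487: 487 → 129 → 86 → 100 → 1  (reaches 1)
happy: 487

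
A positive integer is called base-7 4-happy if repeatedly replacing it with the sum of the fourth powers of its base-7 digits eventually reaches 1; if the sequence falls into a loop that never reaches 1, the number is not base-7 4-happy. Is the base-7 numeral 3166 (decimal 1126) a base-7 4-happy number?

1126 = (3,1,6,6)_7 → 3⁴ + 1⁴ + 6⁴ + 6⁴ = 81 + 1 + 1296 + 1296 = 2674
2674 = (1,0,5,4,0)_7 → 1⁴ + 0⁴ + 5⁴ + 4⁴ + 0⁴ = 1 + 0 + 625 + 256 + 0 = 882
882 = (2,4,0,0)_7 → 2⁴ + 4⁴ + 0⁴ + 0⁴ = 16 + 256 + 0 + 0 = 272
272 = (5,3,6)_7 → 5⁴ + 3⁴ + 6⁴ = 625 + 81 + 1296 = 2002
2002 = (5,5,6,0)_7 → 5⁴ + 5⁴ + 6⁴ + 0⁴ = 625 + 625 + 1296 + 0 = 2546
2546 = (1,0,2,6,5)_7 → 1⁴ + 0⁴ + 2⁴ + 6⁴ + 5⁴ = 1 + 0 + 16 + 1296 + 625 = 1938
1938 = (5,4,3,6)_7 → 5⁴ + 4⁴ + 3⁴ + 6⁴ = 625 + 256 + 81 + 1296 = 2258
2258 = (6,4,0,4)_7 → 6⁴ + 4⁴ + 0⁴ + 4⁴ = 1296 + 256 + 0 + 256 = 1808
1808 = (5,1,6,2)_7 → 5⁴ + 1⁴ + 6⁴ + 2⁴ = 625 + 1 + 1296 + 16 = 1938  — 1938 already seen; the sequence cycles without reaching 1.

not base-7 4-happy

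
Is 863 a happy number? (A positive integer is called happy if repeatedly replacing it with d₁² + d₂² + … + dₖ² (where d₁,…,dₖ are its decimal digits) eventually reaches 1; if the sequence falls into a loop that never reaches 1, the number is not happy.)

863 → 8² + 6² + 3² = 64 + 36 + 9 = 109
109 → 1² + 0² + 9² = 1 + 0 + 81 = 82
82 → 8² + 2² = 64 + 4 = 68
68 → 6² + 8² = 36 + 64 = 100
100 → 1² + 0² + 0² = 1 + 0 + 0 = 1  — reached 1.

happy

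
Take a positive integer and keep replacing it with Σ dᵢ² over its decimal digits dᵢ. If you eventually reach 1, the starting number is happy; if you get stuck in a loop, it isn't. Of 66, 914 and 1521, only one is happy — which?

1521

66: 66 → 72 → 53 → 34 → 25 → 29 → 85 → 89 → 145 → 42 → 20 → 4 → 16 → 37 → 58 → 89  — repeats 89 (not happy)
914: 914 → 98 → 145 → 42 → 20 → 4 → 16 → 37 → 58 → 89 → 145  — repeats 145 (not happy)
1521: 1521 → 31 → 10 → 1  — reaches 1 (happy)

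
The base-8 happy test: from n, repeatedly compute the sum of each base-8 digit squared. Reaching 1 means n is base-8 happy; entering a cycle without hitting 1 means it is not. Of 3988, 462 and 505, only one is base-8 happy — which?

3988: 3988 → 105 → 27 → 18 → 8 → 1  — reaches 1 (base-8 happy)
462: 462 → 86 → 41 → 26 → 13 → 26  — repeats 26 (not base-8 happy)
505: 505 → 99 → 26 → 13 → 26  — repeats 26 (not base-8 happy)

3988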